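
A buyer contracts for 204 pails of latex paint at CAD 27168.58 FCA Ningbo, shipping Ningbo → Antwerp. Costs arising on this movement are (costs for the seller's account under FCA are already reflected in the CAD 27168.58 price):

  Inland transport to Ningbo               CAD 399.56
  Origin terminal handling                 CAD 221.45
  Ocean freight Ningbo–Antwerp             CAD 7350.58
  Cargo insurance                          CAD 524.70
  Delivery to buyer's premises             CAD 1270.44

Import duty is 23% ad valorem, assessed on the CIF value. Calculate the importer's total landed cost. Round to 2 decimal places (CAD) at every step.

Total landed cost: CAD 44646.77

FCA: the seller delivers export-cleared goods to the carrier; the buyer bears costs from that point.
Already in the invoice (seller's account under FCA): inland to port — exclude.
CIF value = FCA price + origin terminal + freight + insurance = 27168.58 + 221.45 + 7350.58 + 524.70 = 35265.31
Import duty = 35265.31 × 23% = 8111.02
Buyer bears: origin terminal 221.45 + freight 7350.58 + insurance 524.70 + delivery 1270.44 + duty 8111.02 = 17478.19
Landed cost = invoice 27168.58 + 17478.19 = 44646.77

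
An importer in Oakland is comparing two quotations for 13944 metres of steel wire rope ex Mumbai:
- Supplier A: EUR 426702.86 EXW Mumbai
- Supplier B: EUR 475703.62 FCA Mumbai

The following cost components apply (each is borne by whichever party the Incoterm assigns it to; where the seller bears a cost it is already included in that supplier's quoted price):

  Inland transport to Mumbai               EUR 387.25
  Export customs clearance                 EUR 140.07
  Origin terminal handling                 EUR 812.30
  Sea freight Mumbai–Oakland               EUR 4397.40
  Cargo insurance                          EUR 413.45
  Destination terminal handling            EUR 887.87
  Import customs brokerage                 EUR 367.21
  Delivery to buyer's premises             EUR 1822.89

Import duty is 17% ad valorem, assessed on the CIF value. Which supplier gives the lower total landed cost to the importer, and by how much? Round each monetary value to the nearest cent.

Supplier A (EXW):
CIF value = EXW price + inland to port + export clearance + origin terminal + freight + insurance = 426702.86 + 387.25 + 140.07 + 812.30 + 4397.40 + 413.45 = 432853.33
Import duty = 432853.33 × 17% = 73585.07
Buyer bears (A): 387.25 + 140.07 + 812.30 + 4397.40 + 413.45 + 887.87 + 367.21 + 1822.89 = 9228.44
Landed cost (A) = invoice 426702.86 + 9228.44 + duty 73585.07 = 509516.37
Supplier B (FCA):
CIF value = FCA price + origin terminal + freight + insurance = 475703.62 + 812.30 + 4397.40 + 413.45 = 481326.77
Import duty = 481326.77 × 17% = 81825.55
Buyer bears (B): 812.30 + 4397.40 + 413.45 + 887.87 + 367.21 + 1822.89 = 8701.12
Landed cost (B) = invoice 475703.62 + 8701.12 + duty 81825.55 = 566230.29
Difference = |509516.37 − 566230.29| = 56713.92

Supplier A is cheaper by EUR 56713.92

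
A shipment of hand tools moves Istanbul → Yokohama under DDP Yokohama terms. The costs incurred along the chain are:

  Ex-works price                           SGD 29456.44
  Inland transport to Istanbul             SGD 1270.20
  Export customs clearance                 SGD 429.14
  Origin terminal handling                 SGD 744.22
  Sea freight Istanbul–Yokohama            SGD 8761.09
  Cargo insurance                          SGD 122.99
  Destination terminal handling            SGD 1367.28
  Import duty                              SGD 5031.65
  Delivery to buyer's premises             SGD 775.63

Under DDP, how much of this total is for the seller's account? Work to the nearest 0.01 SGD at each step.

Seller's account: SGD 47958.64

DDP: the seller bears all costs including import duty.
Seller's account: goods 29456.44 + inland to port 1270.20 + export clearance 429.14 + origin terminal 744.22 + freight 8761.09 + insurance 122.99 + destination terminal 1367.28 + duty 5031.65 + delivery 775.63 = 47958.64
Buyer's account: 0.00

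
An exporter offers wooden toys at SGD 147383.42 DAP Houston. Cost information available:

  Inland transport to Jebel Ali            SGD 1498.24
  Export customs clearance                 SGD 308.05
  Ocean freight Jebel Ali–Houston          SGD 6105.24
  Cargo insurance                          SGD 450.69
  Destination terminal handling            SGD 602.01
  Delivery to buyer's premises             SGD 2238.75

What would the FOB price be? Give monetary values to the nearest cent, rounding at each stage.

FOB price: SGD 137986.73

Not relevant to the conversion: inland to port, export clearance — on the seller under both DAP and FOB; already in the DAP price and stays in the FOB price.
From DAP to FOB, the seller no longer bears: freight, insurance, destination terminal, delivery.
FOB price = 147383.42 − 6105.24 − 450.69 − 602.01 − 2238.75 = 137986.73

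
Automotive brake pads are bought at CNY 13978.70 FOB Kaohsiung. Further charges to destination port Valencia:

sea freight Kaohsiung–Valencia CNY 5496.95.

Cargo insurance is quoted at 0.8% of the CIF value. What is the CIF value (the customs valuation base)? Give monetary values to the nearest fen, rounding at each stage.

Let C be the CIF value. C = FOB price + freight + 0.8% × C
C − 0.8% × C = 13978.70 + 5496.95
0.992 × C = 19475.65
C = 19475.65 / 0.992 = 19632.71
Insurance premium = 0.8% × 19632.71 = 157.06

CIF value: CNY 19632.71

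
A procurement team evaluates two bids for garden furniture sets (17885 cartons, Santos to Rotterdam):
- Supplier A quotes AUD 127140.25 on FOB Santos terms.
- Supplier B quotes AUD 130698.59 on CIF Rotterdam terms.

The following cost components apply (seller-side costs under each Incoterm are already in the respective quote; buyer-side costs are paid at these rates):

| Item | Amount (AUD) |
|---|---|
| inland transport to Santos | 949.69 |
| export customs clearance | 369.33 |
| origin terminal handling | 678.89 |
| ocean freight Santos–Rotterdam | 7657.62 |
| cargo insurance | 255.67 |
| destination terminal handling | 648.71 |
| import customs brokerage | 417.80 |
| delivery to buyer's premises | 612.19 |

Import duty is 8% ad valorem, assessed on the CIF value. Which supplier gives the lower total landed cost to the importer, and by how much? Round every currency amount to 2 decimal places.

Supplier A (FOB):
CIF value = FOB price + freight + insurance = 127140.25 + 7657.62 + 255.67 = 135053.54
Import duty = 135053.54 × 8% = 10804.28
Buyer bears (A): 7657.62 + 255.67 + 648.71 + 417.80 + 612.19 = 9591.99
Landed cost (A) = invoice 127140.25 + 9591.99 + duty 10804.28 = 147536.52
Supplier B (CIF):
The CIF price already equals the CIF value: 130698.59
Import duty = 130698.59 × 8% = 10455.89
Buyer bears (B): 648.71 + 417.80 + 612.19 = 1678.70
Landed cost (B) = invoice 130698.59 + 1678.70 + duty 10455.89 = 142833.18
Difference = |147536.52 − 142833.18| = 4703.34

Supplier B is cheaper by AUD 4703.34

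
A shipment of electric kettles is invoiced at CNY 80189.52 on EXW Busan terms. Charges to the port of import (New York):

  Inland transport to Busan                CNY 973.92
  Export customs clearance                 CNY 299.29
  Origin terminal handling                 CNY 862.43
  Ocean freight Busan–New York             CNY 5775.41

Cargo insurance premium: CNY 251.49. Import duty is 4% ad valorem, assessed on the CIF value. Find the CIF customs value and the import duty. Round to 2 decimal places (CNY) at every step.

CIF value: CNY 88352.06; import duty: CNY 3534.08

CIF = EXW price + pre-shipment costs + freight + insurance
CIF = 80189.52 + 973.92 + 299.29 + 862.43 + 5775.41 + 251.49 = 88352.06
Import duty = 88352.06 × 4% = 3534.08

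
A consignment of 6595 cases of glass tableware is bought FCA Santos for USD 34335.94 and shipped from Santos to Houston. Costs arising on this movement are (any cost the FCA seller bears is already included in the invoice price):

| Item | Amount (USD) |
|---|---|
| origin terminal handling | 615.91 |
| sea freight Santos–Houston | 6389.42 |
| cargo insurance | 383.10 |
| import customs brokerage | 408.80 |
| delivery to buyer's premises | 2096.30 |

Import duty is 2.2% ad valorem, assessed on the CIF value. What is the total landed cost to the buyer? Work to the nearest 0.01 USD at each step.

FCA: the seller delivers export-cleared goods to the carrier; the buyer bears costs from that point.
CIF value = FCA price + origin terminal + freight + insurance = 34335.94 + 615.91 + 6389.42 + 383.10 = 41724.37
Import duty = 41724.37 × 2.2% = 917.94
Buyer bears: origin terminal 615.91 + freight 6389.42 + insurance 383.10 + brokerage 408.80 + delivery 2096.30 + duty 917.94 = 10811.47
Landed cost = invoice 34335.94 + 10811.47 = 45147.41

Total landed cost: USD 45147.41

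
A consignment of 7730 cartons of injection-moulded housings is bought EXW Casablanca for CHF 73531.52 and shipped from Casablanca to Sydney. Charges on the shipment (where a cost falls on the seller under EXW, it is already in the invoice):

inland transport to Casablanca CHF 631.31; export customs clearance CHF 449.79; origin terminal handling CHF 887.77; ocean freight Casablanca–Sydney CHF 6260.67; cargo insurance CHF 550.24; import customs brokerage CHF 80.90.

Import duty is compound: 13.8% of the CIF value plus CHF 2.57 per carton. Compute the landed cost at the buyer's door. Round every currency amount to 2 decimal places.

Total landed cost: CHF 113617.26

EXW: the seller makes goods available at their premises; the buyer bears all onward costs.
CIF value = EXW price + inland to port + export clearance + origin terminal + freight + insurance = 73531.52 + 631.31 + 449.79 + 887.77 + 6260.67 + 550.24 = 82311.30
Ad valorem component: 82311.30 × 13.8% = 11358.96
Specific component: 7730 × 2.57 = 19866.10
Import duty = 11358.96 + 19866.10 = 31225.06
Buyer bears: inland to port 631.31 + export clearance 449.79 + origin terminal 887.77 + freight 6260.67 + insurance 550.24 + brokerage 80.90 + duty 31225.06 = 40085.74
Landed cost = invoice 73531.52 + 40085.74 = 113617.26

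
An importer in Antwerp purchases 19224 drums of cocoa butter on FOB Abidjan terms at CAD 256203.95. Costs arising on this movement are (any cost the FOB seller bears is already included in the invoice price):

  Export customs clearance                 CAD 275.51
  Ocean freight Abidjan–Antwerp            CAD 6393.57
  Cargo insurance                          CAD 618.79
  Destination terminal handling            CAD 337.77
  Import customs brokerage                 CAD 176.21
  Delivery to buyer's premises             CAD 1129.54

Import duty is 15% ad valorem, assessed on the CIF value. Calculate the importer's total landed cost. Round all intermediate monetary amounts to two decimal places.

FOB: the seller bears costs until goods are on board at the origin port; the buyer bears freight, insurance and all costs thereafter.
Already in the invoice (seller's account under FOB): export clearance — exclude.
CIF value = FOB price + freight + insurance = 256203.95 + 6393.57 + 618.79 = 263216.31
Import duty = 263216.31 × 15% = 39482.45
Buyer bears: freight 6393.57 + insurance 618.79 + destination terminal 337.77 + brokerage 176.21 + delivery 1129.54 + duty 39482.45 = 48138.33
Landed cost = invoice 256203.95 + 48138.33 = 304342.28

Total landed cost: CAD 304342.28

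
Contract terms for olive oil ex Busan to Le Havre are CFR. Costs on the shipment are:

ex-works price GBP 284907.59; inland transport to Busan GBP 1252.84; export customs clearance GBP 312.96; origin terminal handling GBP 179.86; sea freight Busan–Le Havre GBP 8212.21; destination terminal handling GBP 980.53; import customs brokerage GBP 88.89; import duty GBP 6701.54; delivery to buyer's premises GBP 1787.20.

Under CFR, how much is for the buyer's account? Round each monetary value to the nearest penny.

CFR: the seller pays costs through ocean freight to the destination port, but not insurance.
Seller's account: goods 284907.59 + inland to port 1252.84 + export clearance 312.96 + origin terminal 179.86 + freight 8212.21 = 294865.46
Buyer's account: destination terminal 980.53 + brokerage 88.89 + duty 6701.54 + delivery 1787.20 = 9558.16

Buyer's account: GBP 9558.16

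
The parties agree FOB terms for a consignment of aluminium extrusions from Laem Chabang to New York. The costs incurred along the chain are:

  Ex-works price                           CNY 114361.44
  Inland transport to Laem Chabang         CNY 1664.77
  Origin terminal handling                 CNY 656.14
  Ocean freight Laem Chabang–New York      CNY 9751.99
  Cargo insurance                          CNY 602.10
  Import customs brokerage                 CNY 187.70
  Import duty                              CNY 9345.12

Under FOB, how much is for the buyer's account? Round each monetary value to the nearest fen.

Buyer's account: CNY 19886.91

FOB: the seller bears costs until goods are on board at the origin port; the buyer bears freight, insurance and all costs thereafter.
Seller's account: goods 114361.44 + inland to port 1664.77 + origin terminal 656.14 = 116682.35
Buyer's account: freight 9751.99 + insurance 602.10 + brokerage 187.70 + duty 9345.12 = 19886.91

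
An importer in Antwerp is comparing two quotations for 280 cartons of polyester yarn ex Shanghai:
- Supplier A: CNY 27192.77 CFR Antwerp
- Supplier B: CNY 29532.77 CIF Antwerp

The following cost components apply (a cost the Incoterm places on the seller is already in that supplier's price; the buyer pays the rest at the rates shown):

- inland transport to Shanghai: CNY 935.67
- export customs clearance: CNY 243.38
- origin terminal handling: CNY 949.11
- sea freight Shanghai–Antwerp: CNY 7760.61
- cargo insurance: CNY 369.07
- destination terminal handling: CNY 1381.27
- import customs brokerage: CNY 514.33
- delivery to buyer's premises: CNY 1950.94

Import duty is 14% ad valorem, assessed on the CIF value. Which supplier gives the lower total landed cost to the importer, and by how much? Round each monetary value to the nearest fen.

Supplier A is cheaper by CNY 2246.86

Supplier A (CFR):
CIF value = CFR price + insurance = 27192.77 + 369.07 = 27561.84
Import duty = 27561.84 × 14% = 3858.66
Buyer bears (A): 369.07 + 1381.27 + 514.33 + 1950.94 = 4215.61
Landed cost (A) = invoice 27192.77 + 4215.61 + duty 3858.66 = 35267.04
Supplier B (CIF):
The CIF price already equals the CIF value: 29532.77
Import duty = 29532.77 × 14% = 4134.59
Buyer bears (B): 1381.27 + 514.33 + 1950.94 = 3846.54
Landed cost (B) = invoice 29532.77 + 3846.54 + duty 4134.59 = 37513.90
Difference = |35267.04 − 37513.90| = 2246.86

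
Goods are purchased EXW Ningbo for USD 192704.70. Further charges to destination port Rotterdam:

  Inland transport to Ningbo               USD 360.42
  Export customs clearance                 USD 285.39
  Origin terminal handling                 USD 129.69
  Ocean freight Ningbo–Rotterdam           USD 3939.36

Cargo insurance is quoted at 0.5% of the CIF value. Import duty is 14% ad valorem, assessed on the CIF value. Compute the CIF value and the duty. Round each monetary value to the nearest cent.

Let C be the CIF value. C = EXW price + pre-shipment costs + freight + 0.5% × C
C − 0.5% × C = 192704.70 + 360.42 + 285.39 + 129.69 + 3939.36
0.995 × C = 197419.56
C = 197419.56 / 0.995 = 198411.62
Insurance premium = 0.5% × 198411.62 = 992.06
Import duty = 198411.62 × 14% = 27777.63

CIF value: USD 198411.62; import duty: USD 27777.63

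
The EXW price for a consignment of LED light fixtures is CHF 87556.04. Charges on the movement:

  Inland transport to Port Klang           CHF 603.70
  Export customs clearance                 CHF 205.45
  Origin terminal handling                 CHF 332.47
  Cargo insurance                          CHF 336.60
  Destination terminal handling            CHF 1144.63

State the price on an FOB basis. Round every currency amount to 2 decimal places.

Not relevant to the conversion: insurance, destination terminal — on the buyer under both terms; not part of either seller's price.
From EXW to FOB, the seller additionally bears: inland to port, export clearance, origin terminal.
FOB price = 87556.04 + 603.70 + 205.45 + 332.47 = 88697.66

FOB price: CHF 88697.66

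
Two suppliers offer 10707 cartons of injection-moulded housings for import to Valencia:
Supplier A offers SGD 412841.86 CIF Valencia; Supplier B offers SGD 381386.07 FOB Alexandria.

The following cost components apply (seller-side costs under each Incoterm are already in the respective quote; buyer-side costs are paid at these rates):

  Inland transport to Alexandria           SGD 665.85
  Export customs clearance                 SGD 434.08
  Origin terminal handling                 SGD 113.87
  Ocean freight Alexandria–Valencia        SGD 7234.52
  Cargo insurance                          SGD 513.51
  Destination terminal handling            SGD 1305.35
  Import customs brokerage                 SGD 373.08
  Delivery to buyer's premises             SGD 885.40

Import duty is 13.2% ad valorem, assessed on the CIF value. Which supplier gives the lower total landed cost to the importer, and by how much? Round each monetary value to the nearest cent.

Supplier A (CIF):
The CIF price already equals the CIF value: 412841.86
Import duty = 412841.86 × 13.2% = 54495.13
Buyer bears (A): 1305.35 + 373.08 + 885.40 = 2563.83
Landed cost (A) = invoice 412841.86 + 2563.83 + duty 54495.13 = 469900.82
Supplier B (FOB):
CIF value = FOB price + freight + insurance = 381386.07 + 7234.52 + 513.51 = 389134.10
Import duty = 389134.10 × 13.2% = 51365.70
Buyer bears (B): 7234.52 + 513.51 + 1305.35 + 373.08 + 885.40 = 10311.86
Landed cost (B) = invoice 381386.07 + 10311.86 + duty 51365.70 = 443063.63
Difference = |469900.82 − 443063.63| = 26837.19

Supplier B is cheaper by SGD 26837.19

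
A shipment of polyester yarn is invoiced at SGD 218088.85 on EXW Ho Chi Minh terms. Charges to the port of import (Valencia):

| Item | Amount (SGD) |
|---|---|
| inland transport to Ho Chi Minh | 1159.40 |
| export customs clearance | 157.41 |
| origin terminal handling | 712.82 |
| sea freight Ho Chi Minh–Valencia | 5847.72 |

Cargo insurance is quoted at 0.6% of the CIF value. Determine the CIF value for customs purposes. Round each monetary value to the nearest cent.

Let C be the CIF value. C = EXW price + pre-shipment costs + freight + 0.6% × C
C − 0.6% × C = 218088.85 + 1159.40 + 157.41 + 712.82 + 5847.72
0.994 × C = 225966.20
C = 225966.20 / 0.994 = 227330.18
Insurance premium = 0.6% × 227330.18 = 1363.98

CIF value: SGD 227330.18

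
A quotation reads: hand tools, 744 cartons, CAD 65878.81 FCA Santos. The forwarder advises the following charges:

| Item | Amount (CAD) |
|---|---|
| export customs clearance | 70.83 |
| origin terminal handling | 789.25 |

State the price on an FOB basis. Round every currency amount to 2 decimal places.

FOB price: CAD 66668.06

Not relevant to the conversion: export clearance — on the seller under both FCA and FOB; already in the FCA price and stays in the FOB price.
From FCA to FOB, the seller additionally bears: origin terminal.
FOB price = 65878.81 + 789.25 = 66668.06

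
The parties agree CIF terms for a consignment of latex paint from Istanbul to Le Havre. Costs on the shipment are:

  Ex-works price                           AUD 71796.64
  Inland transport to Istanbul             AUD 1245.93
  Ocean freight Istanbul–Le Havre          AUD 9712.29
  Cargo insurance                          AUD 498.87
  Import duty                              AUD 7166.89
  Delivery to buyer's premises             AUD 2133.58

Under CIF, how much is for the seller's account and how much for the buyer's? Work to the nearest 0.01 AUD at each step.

Seller: AUD 83253.73; buyer: AUD 9300.47

CIF: the seller pays costs through ocean freight and marine insurance to the destination port.
Seller's account: goods 71796.64 + inland to port 1245.93 + freight 9712.29 + insurance 498.87 = 83253.73
Buyer's account: duty 7166.89 + delivery 2133.58 = 9300.47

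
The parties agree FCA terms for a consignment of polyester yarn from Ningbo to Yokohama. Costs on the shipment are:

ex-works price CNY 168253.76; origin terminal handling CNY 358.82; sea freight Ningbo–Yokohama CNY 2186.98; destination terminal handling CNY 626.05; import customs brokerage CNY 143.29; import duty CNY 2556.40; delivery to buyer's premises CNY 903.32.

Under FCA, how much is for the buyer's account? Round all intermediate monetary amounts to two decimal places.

FCA: the seller delivers export-cleared goods to the carrier; the buyer bears costs from that point.
Seller's account: goods 168253.76 = 168253.76
Buyer's account: origin terminal 358.82 + freight 2186.98 + destination terminal 626.05 + brokerage 143.29 + duty 2556.40 + delivery 903.32 = 6774.86

Buyer's account: CNY 6774.86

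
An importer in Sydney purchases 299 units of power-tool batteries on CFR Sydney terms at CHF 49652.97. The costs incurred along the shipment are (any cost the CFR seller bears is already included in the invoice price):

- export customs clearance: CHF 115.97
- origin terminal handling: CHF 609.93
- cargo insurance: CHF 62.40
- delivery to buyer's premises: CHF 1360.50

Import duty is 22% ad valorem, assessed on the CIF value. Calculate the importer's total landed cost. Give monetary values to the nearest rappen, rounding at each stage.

Total landed cost: CHF 62013.25

CFR: the seller pays costs through ocean freight to the destination port, but not insurance.
Already in the invoice (seller's account under CFR): export clearance, origin terminal — exclude.
CIF value = CFR price + insurance = 49652.97 + 62.40 = 49715.37
Import duty = 49715.37 × 22% = 10937.38
Buyer bears: insurance 62.40 + delivery 1360.50 + duty 10937.38 = 12360.28
Landed cost = invoice 49652.97 + 12360.28 = 62013.25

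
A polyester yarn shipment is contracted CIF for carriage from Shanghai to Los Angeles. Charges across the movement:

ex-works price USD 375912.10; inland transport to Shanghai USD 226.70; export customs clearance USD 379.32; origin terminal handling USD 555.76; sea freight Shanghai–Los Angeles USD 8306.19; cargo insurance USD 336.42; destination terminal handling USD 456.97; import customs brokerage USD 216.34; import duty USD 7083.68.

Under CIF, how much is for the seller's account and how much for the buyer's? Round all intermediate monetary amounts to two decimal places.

CIF: the seller pays costs through ocean freight and marine insurance to the destination port.
Seller's account: goods 375912.10 + inland to port 226.70 + export clearance 379.32 + origin terminal 555.76 + freight 8306.19 + insurance 336.42 = 385716.49
Buyer's account: destination terminal 456.97 + brokerage 216.34 + duty 7083.68 = 7756.99

Seller: USD 385716.49; buyer: USD 7756.99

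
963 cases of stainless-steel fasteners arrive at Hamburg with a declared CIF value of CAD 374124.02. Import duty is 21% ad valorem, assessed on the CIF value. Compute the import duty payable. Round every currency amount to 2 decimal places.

Import duty: CAD 78566.04

Import duty = 374124.02 × 21% = 78566.04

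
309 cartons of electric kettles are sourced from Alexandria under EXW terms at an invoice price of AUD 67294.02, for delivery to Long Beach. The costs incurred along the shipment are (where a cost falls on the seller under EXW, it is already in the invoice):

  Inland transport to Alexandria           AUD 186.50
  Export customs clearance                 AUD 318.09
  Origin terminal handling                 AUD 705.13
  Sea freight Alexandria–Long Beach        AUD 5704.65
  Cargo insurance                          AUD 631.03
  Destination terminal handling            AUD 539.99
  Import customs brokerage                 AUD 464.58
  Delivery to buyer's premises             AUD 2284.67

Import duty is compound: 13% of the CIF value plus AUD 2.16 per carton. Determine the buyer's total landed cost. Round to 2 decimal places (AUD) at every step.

Total landed cost: AUD 88525.22

EXW: the seller makes goods available at their premises; the buyer bears all onward costs.
CIF value = EXW price + inland to port + export clearance + origin terminal + freight + insurance = 67294.02 + 186.50 + 318.09 + 705.13 + 5704.65 + 631.03 = 74839.42
Ad valorem component: 74839.42 × 13% = 9729.12
Specific component: 309 × 2.16 = 667.44
Import duty = 9729.12 + 667.44 = 10396.56
Buyer bears: inland to port 186.50 + export clearance 318.09 + origin terminal 705.13 + freight 5704.65 + insurance 631.03 + destination terminal 539.99 + brokerage 464.58 + delivery 2284.67 + duty 10396.56 = 21231.20
Landed cost = invoice 67294.02 + 21231.20 = 88525.22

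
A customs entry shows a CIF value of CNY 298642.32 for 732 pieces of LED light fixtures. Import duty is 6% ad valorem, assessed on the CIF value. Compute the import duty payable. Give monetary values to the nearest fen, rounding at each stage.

Import duty = 298642.32 × 6% = 17918.54

Import duty: CNY 17918.54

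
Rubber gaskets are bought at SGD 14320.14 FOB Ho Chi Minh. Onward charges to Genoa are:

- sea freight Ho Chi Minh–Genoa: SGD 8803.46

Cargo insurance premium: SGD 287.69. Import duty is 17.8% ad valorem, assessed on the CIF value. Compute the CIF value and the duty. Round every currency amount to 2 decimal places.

CIF value: SGD 23411.29; import duty: SGD 4167.21

CIF = FOB price + freight + insurance
CIF = 14320.14 + 8803.46 + 287.69 = 23411.29
Import duty = 23411.29 × 17.8% = 4167.21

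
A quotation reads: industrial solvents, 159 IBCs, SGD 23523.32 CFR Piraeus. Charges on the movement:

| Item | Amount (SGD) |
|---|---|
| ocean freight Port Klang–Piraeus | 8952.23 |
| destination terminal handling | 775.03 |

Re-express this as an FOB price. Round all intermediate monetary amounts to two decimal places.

FOB price: SGD 14571.09

Not relevant to the conversion: destination terminal — on the buyer under both terms; not part of either seller's price.
From CFR to FOB, the seller no longer bears: freight.
FOB price = 23523.32 − 8952.23 = 14571.09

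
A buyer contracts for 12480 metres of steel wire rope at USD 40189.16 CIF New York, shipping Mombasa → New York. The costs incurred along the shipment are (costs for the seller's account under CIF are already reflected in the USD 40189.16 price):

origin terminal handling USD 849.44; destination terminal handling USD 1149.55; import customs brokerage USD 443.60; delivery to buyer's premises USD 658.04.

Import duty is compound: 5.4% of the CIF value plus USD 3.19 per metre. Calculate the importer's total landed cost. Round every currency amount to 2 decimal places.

CIF: the seller pays costs through ocean freight and marine insurance to the destination port.
Already in the invoice (seller's account under CIF): origin terminal — exclude.
The CIF price already equals the CIF value: 40189.16
Ad valorem component: 40189.16 × 5.4% = 2170.21
Specific component: 12480 × 3.19 = 39811.20
Import duty = 2170.21 + 39811.20 = 41981.41
Buyer bears: destination terminal 1149.55 + brokerage 443.60 + delivery 658.04 + duty 41981.41 = 44232.60
Landed cost = invoice 40189.16 + 44232.60 = 84421.76

Total landed cost: USD 84421.76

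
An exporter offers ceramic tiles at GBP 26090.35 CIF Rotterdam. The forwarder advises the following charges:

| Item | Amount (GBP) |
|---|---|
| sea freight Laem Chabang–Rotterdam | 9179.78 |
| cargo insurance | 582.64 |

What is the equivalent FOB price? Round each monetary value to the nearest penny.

FOB price: GBP 16327.93

From CIF to FOB, the seller no longer bears: freight, insurance.
FOB price = 26090.35 − 9179.78 − 582.64 = 16327.93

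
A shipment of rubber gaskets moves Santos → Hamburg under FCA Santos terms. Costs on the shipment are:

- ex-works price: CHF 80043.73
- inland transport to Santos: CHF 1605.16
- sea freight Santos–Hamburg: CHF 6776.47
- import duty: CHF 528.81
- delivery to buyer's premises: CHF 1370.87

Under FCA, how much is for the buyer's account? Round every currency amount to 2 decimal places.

Buyer's account: CHF 8676.15

FCA: the seller delivers export-cleared goods to the carrier; the buyer bears costs from that point.
Seller's account: goods 80043.73 + inland to port 1605.16 = 81648.89
Buyer's account: freight 6776.47 + duty 528.81 + delivery 1370.87 = 8676.15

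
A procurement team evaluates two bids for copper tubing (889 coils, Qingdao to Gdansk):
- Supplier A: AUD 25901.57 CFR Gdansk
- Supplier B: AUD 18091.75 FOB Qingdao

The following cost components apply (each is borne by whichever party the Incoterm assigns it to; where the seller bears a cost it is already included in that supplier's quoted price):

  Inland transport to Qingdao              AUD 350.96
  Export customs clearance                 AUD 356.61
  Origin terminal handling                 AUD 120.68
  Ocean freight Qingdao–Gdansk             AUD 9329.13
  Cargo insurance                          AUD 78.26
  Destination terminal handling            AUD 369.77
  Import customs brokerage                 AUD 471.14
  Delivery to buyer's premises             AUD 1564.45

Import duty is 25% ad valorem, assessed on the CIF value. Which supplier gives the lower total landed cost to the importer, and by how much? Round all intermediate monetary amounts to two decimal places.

Supplier A is cheaper by AUD 1899.14

Supplier A (CFR):
CIF value = CFR price + insurance = 25901.57 + 78.26 = 25979.83
Import duty = 25979.83 × 25% = 6494.96
Buyer bears (A): 78.26 + 369.77 + 471.14 + 1564.45 = 2483.62
Landed cost (A) = invoice 25901.57 + 2483.62 + duty 6494.96 = 34880.15
Supplier B (FOB):
CIF value = FOB price + freight + insurance = 18091.75 + 9329.13 + 78.26 = 27499.14
Import duty = 27499.14 × 25% = 6874.79
Buyer bears (B): 9329.13 + 78.26 + 369.77 + 471.14 + 1564.45 = 11812.75
Landed cost (B) = invoice 18091.75 + 11812.75 + duty 6874.79 = 36779.29
Difference = |34880.15 − 36779.29| = 1899.14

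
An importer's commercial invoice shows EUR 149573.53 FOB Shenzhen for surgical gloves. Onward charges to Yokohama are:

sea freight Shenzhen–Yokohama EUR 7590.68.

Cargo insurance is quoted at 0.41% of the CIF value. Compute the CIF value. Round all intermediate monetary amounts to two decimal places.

Let C be the CIF value. C = FOB price + freight + 0.41% × C
C − 0.41% × C = 149573.53 + 7590.68
0.9959 × C = 157164.21
C = 157164.21 / 0.9959 = 157811.24
Insurance premium = 0.41% × 157811.24 = 647.03

CIF value: EUR 157811.24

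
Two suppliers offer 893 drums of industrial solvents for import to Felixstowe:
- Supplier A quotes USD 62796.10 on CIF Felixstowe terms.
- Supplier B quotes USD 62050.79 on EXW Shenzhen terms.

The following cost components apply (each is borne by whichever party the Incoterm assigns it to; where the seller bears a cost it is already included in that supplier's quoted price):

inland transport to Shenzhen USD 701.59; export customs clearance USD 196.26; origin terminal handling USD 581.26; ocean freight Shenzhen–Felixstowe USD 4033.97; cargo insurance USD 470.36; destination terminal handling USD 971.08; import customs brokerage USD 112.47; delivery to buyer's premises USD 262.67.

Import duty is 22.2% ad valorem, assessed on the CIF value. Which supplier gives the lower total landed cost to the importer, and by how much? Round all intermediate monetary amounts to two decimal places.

Supplier A (CIF):
The CIF price already equals the CIF value: 62796.10
Import duty = 62796.10 × 22.2% = 13940.73
Buyer bears (A): 971.08 + 112.47 + 262.67 = 1346.22
Landed cost (A) = invoice 62796.10 + 1346.22 + duty 13940.73 = 78083.05
Supplier B (EXW):
CIF value = EXW price + inland to port + export clearance + origin terminal + freight + insurance = 62050.79 + 701.59 + 196.26 + 581.26 + 4033.97 + 470.36 = 68034.23
Import duty = 68034.23 × 22.2% = 15103.60
Buyer bears (B): 701.59 + 196.26 + 581.26 + 4033.97 + 470.36 + 971.08 + 112.47 + 262.67 = 7329.66
Landed cost (B) = invoice 62050.79 + 7329.66 + duty 15103.60 = 84484.05
Difference = |78083.05 − 84484.05| = 6401.00

Supplier A is cheaper by USD 6401.00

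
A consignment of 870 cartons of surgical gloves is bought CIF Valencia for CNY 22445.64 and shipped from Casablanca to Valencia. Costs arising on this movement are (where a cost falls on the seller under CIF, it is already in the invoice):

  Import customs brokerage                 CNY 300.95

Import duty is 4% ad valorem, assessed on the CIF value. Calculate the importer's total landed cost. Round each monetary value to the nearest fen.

CIF: the seller pays costs through ocean freight and marine insurance to the destination port.
The CIF price already equals the CIF value: 22445.64
Import duty = 22445.64 × 4% = 897.83
Buyer bears: brokerage 300.95 + duty 897.83 = 1198.78
Landed cost = invoice 22445.64 + 1198.78 = 23644.42

Total landed cost: CNY 23644.42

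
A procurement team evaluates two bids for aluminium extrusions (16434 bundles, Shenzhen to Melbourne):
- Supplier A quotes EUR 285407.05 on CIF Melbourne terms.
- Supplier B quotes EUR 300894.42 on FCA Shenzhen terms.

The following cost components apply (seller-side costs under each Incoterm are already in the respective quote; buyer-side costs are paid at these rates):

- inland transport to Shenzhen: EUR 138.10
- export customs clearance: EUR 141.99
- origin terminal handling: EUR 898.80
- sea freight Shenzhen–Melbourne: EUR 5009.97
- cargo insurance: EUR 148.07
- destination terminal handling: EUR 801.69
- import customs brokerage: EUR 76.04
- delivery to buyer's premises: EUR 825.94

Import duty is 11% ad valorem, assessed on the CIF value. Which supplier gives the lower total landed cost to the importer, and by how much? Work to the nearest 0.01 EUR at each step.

Supplier A (CIF):
The CIF price already equals the CIF value: 285407.05
Import duty = 285407.05 × 11% = 31394.78
Buyer bears (A): 801.69 + 76.04 + 825.94 = 1703.67
Landed cost (A) = invoice 285407.05 + 1703.67 + duty 31394.78 = 318505.50
Supplier B (FCA):
CIF value = FCA price + origin terminal + freight + insurance = 300894.42 + 898.80 + 5009.97 + 148.07 = 306951.26
Import duty = 306951.26 × 11% = 33764.64
Buyer bears (B): 898.80 + 5009.97 + 148.07 + 801.69 + 76.04 + 825.94 = 7760.51
Landed cost (B) = invoice 300894.42 + 7760.51 + duty 33764.64 = 342419.57
Difference = |318505.50 − 342419.57| = 23914.07

Supplier A is cheaper by EUR 23914.07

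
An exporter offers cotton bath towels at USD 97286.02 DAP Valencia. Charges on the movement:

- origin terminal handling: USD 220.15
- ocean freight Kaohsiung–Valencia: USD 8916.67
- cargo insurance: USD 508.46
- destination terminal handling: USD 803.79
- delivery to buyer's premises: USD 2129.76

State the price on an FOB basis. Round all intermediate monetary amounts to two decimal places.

Not relevant to the conversion: origin terminal — on the seller under both DAP and FOB; already in the DAP price and stays in the FOB price.
From DAP to FOB, the seller no longer bears: freight, insurance, destination terminal, delivery.
FOB price = 97286.02 − 8916.67 − 508.46 − 803.79 − 2129.76 = 84927.34

FOB price: USD 84927.34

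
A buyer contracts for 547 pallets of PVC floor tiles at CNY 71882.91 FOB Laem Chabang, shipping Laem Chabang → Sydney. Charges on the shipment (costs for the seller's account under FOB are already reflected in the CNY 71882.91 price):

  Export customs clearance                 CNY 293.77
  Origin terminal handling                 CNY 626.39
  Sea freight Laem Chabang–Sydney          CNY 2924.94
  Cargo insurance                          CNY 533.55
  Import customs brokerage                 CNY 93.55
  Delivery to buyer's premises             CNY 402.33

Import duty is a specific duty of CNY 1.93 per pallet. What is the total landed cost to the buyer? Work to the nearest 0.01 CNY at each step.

Total landed cost: CNY 76892.99

FOB: the seller bears costs until goods are on board at the origin port; the buyer bears freight, insurance and all costs thereafter.
Already in the invoice (seller's account under FOB): export clearance, origin terminal — exclude.
CIF value = FOB price + freight + insurance = 71882.91 + 2924.94 + 533.55 = 75341.40
Import duty = 547 × 1.93 = 1055.71
Buyer bears: freight 2924.94 + insurance 533.55 + brokerage 93.55 + delivery 402.33 + duty 1055.71 = 5010.08
Landed cost = invoice 71882.91 + 5010.08 = 76892.99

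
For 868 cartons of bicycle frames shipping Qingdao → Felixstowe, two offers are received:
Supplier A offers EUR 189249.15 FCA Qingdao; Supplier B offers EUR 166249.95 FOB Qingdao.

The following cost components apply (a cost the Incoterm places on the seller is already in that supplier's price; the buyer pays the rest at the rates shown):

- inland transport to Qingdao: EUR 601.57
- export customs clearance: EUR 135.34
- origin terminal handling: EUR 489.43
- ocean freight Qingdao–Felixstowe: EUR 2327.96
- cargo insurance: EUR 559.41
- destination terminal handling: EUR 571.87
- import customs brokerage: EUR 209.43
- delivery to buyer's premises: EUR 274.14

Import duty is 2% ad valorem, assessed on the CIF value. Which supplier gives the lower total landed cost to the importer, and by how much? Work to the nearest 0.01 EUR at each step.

Supplier A (FCA):
CIF value = FCA price + origin terminal + freight + insurance = 189249.15 + 489.43 + 2327.96 + 559.41 = 192625.95
Import duty = 192625.95 × 2% = 3852.52
Buyer bears (A): 489.43 + 2327.96 + 559.41 + 571.87 + 209.43 + 274.14 = 4432.24
Landed cost (A) = invoice 189249.15 + 4432.24 + duty 3852.52 = 197533.91
Supplier B (FOB):
CIF value = FOB price + freight + insurance = 166249.95 + 2327.96 + 559.41 = 169137.32
Import duty = 169137.32 × 2% = 3382.75
Buyer bears (B): 2327.96 + 559.41 + 571.87 + 209.43 + 274.14 = 3942.81
Landed cost (B) = invoice 166249.95 + 3942.81 + duty 3382.75 = 173575.51
Difference = |197533.91 − 173575.51| = 23958.40

Supplier B is cheaper by EUR 23958.40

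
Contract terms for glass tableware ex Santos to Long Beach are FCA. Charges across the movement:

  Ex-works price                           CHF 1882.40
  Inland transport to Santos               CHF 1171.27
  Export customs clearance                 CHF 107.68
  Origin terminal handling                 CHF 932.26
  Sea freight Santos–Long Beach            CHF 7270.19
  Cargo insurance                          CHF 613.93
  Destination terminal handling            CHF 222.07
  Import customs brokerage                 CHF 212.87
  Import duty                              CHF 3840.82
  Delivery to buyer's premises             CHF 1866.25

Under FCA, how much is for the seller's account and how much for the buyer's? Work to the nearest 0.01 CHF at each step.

Seller: CHF 3161.35; buyer: CHF 14958.39

FCA: the seller delivers export-cleared goods to the carrier; the buyer bears costs from that point.
Seller's account: goods 1882.40 + inland to port 1171.27 + export clearance 107.68 = 3161.35
Buyer's account: origin terminal 932.26 + freight 7270.19 + insurance 613.93 + destination terminal 222.07 + brokerage 212.87 + duty 3840.82 + delivery 1866.25 = 14958.39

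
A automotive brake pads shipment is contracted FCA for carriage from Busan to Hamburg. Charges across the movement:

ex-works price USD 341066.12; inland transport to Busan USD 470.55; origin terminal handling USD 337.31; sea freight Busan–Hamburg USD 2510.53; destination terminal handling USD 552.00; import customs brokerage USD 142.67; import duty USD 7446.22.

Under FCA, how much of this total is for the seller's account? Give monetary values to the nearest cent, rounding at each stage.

FCA: the seller delivers export-cleared goods to the carrier; the buyer bears costs from that point.
Seller's account: goods 341066.12 + inland to port 470.55 = 341536.67
Buyer's account: origin terminal 337.31 + freight 2510.53 + destination terminal 552.00 + brokerage 142.67 + duty 7446.22 = 10988.73

Seller's account: USD 341536.67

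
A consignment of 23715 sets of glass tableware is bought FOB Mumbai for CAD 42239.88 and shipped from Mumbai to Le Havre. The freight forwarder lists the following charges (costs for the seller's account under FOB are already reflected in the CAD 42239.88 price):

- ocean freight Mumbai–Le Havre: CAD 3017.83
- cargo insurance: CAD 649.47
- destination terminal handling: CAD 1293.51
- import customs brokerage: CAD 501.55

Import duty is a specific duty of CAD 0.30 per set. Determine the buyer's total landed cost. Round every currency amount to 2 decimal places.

Total landed cost: CAD 54816.74

FOB: the seller bears costs until goods are on board at the origin port; the buyer bears freight, insurance and all costs thereafter.
CIF value = FOB price + freight + insurance = 42239.88 + 3017.83 + 649.47 = 45907.18
Import duty = 23715 × 0.30 = 7114.50
Buyer bears: freight 3017.83 + insurance 649.47 + destination terminal 1293.51 + brokerage 501.55 + duty 7114.50 = 12576.86
Landed cost = invoice 42239.88 + 12576.86 = 54816.74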